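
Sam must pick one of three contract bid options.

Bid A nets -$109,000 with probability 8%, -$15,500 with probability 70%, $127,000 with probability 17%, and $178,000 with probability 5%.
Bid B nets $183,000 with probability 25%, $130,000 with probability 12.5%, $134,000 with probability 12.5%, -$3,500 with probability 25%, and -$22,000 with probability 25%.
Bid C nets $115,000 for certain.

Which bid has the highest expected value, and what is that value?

Bid A = 0.08 × (-109000) + 0.7 × (-15500) + 0.17 × 127000 + 0.05 × 178000 = -8720 − 10850 + 21590 + 8900 = 10920
Bid B = 0.25 × 183000 + 0.125 × 130000 + 0.125 × 134000 + 0.25 × (-3500) + 0.25 × (-22000) = 45750 + 16250 + 16750 − 875 − 5500 = 72375
Bid C: 115000 (certain)

Bid C ($115,000)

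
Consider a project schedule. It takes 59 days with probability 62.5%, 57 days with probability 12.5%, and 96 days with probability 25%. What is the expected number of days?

68 days

EV = 0.625 × 59 + 0.125 × 57 + 0.25 × 96 = 36.875 + 7.125 + 24 = 68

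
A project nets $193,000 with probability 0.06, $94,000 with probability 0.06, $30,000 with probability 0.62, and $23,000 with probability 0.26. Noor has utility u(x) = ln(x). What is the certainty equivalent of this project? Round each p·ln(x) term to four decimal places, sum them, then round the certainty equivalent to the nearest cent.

E[u] = 0.06·ln(193000) + 0.06·ln(94000) + 0.62·ln(30000) + 0.26·ln(23000) = 0.7302 + 0.6871 + 6.3916 + 2.6112 = 10.4201
CE = e^10.4201 ≈ 33526.79

$33,526.79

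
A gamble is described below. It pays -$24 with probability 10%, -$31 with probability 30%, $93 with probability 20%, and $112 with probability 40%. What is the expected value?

EV = 0.1 × (-24) + 0.3 × (-31) + 0.2 × 93 + 0.4 × 112 = -2.4 − 9.3 + 18.6 + 44.8 = 51.7

$51.70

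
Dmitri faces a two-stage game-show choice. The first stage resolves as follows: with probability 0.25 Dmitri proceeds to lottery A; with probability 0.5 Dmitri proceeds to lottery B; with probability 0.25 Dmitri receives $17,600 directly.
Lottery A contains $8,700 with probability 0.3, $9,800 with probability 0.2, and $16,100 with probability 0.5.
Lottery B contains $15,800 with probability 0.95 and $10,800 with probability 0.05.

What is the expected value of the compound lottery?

EV(A) = 0.3 × 8700 + 0.2 × 9800 + 0.5 × 16100 = 2610 + 1960 + 8050 = 12620
EV(B) = 0.95 × 15800 + 0.05 × 10800 = 15010 + 540 = 15550
Branch C: 17600 (certain)
Overall = 0.25 × 12620 + 0.5 × 15550 + 0.25 × 17600 = 3155 + 7775 + 4400 = 15330

$15,330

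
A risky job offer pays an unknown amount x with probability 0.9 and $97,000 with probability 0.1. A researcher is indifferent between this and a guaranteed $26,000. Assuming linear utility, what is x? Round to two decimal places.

x = $18,111.11

0.9·x + 0.1·97000 = 26000
0.9·x = 26000 − 9700 = 16300
x = 16300 / 0.9 = 18111.1111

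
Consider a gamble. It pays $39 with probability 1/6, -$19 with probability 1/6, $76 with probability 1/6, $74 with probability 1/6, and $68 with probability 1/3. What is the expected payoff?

EV = 1/6 × 39 + 1/6 × (-19) + 1/6 × 76 + 1/6 × 74 + 1/3 × 68 = 6.5 − 3.1667 + 12.6667 + 12.3333 + 22.6667 = 51

$51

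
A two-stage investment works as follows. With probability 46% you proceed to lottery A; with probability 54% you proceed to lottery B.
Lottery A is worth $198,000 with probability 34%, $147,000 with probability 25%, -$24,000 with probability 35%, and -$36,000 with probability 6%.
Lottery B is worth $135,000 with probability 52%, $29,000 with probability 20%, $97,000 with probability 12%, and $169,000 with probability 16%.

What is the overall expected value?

$104,941.80

EV(A) = 0.34 × 198000 + 0.25 × 147000 + 0.35 × (-24000) + 0.06 × (-36000) = 67320 + 36750 − 8400 − 2160 = 93510
EV(B) = 0.52 × 135000 + 0.2 × 29000 + 0.12 × 97000 + 0.16 × 169000 = 70200 + 5800 + 11640 + 27040 = 114680
Overall = 0.46 × 93510 + 0.54 × 114680 = 43014.6 + 61927.2 = 104941.8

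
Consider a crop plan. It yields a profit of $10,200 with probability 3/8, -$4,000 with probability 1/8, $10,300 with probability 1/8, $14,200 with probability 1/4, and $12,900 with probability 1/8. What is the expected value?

EV = 3/8 × 10200 + 1/8 × (-4000) + 1/8 × 10300 + 1/4 × 14200 + 1/8 × 12900 = 3825 − 500 + 1287.5 + 3550 + 1612.5 = 9775

$9,775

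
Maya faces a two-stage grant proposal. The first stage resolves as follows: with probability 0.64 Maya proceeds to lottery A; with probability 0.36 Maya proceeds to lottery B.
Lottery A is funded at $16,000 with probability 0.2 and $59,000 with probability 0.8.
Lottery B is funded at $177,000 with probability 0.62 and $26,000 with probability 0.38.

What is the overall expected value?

EV(A) = 0.2 × 16000 + 0.8 × 59000 = 3200 + 47200 = 50400
EV(B) = 0.62 × 177000 + 0.38 × 26000 = 109740 + 9880 = 119620
Overall = 0.64 × 50400 + 0.36 × 119620 = 32256 + 43063.2 = 75319.2

$75,319.20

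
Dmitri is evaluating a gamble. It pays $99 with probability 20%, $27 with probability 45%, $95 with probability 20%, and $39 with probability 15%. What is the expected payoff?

EV = 0.2 × 99 + 0.45 × 27 + 0.2 × 95 + 0.15 × 39 = 19.8 + 12.15 + 19 + 5.85 = 56.8

$56.80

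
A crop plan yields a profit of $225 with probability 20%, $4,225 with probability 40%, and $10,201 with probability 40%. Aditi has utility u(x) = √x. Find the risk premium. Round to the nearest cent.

E[u] = 0.2·√225 + 0.4·√4225 + 0.4·√10201 = 0.2·15 + 0.4·65 + 0.4·101 = 69.4
CE = (69.4)² = 4816.36
Risk premium = EV − CE = 5815.4 − 4816.36 = 999.04

$999.04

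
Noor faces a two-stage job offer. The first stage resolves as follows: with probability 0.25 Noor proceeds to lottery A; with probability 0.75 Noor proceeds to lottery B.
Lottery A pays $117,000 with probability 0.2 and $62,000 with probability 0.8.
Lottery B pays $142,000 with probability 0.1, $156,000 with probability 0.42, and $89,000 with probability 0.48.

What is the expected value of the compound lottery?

EV(A) = 0.2 × 117000 + 0.8 × 62000 = 23400 + 49600 = 73000
EV(B) = 0.1 × 142000 + 0.42 × 156000 + 0.48 × 89000 = 14200 + 65520 + 42720 = 122440
Overall = 0.25 × 73000 + 0.75 × 122440 = 18250 + 91830 = 110080

$110,080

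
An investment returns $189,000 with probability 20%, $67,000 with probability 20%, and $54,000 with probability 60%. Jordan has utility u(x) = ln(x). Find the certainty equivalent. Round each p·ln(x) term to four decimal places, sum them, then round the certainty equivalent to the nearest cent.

$72,431.75

E[u] = 0.2·ln(189000) + 0.2·ln(67000) + 0.6·ln(54000) = 2.4299 + 2.2225 + 6.5380 = 11.1904
CE = e^11.1904 ≈ 72431.75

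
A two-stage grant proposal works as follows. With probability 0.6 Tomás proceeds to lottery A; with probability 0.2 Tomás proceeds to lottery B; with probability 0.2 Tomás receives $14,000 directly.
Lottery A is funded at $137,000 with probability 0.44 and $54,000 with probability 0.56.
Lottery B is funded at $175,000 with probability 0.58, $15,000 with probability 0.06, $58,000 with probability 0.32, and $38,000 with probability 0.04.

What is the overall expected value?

EV(A) = 0.44 × 137000 + 0.56 × 54000 = 60280 + 30240 = 90520
EV(B) = 0.58 × 175000 + 0.06 × 15000 + 0.32 × 58000 + 0.04 × 38000 = 101500 + 900 + 18560 + 1520 = 122480
Branch C: 14000 (certain)
Overall = 0.6 × 90520 + 0.2 × 122480 + 0.2 × 14000 = 54312 + 24496 + 2800 = 81608

$81,608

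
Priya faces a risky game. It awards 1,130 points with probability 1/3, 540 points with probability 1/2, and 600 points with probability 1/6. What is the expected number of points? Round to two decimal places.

EV = 1/3 × 1130 + 1/2 × 540 + 1/6 × 600 = 376.6667 + 270 + 100 = 746.6667

746.67 points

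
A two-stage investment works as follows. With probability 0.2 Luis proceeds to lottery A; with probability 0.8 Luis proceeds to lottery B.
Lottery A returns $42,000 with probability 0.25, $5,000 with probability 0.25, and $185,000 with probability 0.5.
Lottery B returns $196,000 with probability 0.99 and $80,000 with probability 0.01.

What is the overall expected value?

$176,722

EV(A) = 0.25 × 42000 + 0.25 × 5000 + 0.5 × 185000 = 10500 + 1250 + 92500 = 104250
EV(B) = 0.99 × 196000 + 0.01 × 80000 = 194040 + 800 = 194840
Overall = 0.2 × 104250 + 0.8 × 194840 = 20850 + 155872 = 176722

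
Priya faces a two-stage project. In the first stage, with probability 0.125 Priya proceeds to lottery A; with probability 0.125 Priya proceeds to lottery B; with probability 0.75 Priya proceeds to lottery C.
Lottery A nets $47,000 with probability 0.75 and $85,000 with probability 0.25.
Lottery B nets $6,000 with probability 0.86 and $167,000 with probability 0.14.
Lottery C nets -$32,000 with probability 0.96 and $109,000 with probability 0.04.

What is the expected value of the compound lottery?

-$9,140

EV(A) = 0.75 × 47000 + 0.25 × 85000 = 35250 + 21250 = 56500
EV(B) = 0.86 × 6000 + 0.14 × 167000 = 5160 + 23380 = 28540
EV(C) = 0.96 × (-32000) + 0.04 × 109000 = -30720 + 4360 = -26360
Overall = 0.125 × 56500 + 0.125 × 28540 + 0.75 × (-26360) = 7062.5 + 3567.5 − 19770 = -9140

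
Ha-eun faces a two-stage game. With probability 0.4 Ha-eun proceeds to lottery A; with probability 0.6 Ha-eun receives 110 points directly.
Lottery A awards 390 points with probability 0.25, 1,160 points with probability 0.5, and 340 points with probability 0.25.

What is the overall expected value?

EV(A) = 0.25 × 390 + 0.5 × 1160 + 0.25 × 340 = 97.5 + 580 + 85 = 762.5
Branch B: 110 (certain)
Overall = 0.4 × 762.5 + 0.6 × 110 = 305 + 66 = 371

371 points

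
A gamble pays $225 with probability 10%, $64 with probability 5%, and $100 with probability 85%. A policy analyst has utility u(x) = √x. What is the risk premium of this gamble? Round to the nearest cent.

E[u] = 0.1·√225 + 0.05·√64 + 0.85·√100 = 0.1·15 + 0.05·8 + 0.85·10 = 10.4
CE = (10.4)² = 108.16
Risk premium = EV − CE = 110.7 − 108.16 = 2.54

$2.54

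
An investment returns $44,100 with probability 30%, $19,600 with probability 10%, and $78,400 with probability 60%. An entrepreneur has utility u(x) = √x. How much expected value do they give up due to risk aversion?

$2,205

E[u] = 0.3·√44100 + 0.1·√19600 + 0.6·√78400 = 0.3·210 + 0.1·140 + 0.6·280 = 245
CE = (245)² = 60025
Risk premium = EV − CE = 62230 − 60025 = 2205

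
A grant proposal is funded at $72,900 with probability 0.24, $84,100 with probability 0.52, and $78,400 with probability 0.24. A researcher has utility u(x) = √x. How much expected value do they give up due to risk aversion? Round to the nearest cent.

E[u] = 0.24·√72900 + 0.52·√84100 + 0.24·√78400 = 0.24·270 + 0.52·290 + 0.24·280 = 282.8
CE = (282.8)² = 79975.84
Risk premium = EV − CE = 80044 − 79975.84 = 68.16

$68.16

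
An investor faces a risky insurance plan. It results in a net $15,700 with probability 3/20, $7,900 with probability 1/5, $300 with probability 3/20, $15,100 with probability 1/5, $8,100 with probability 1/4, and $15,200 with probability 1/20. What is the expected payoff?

$9,785

EV = 3/20 × 15700 + 1/5 × 7900 + 3/20 × 300 + 1/5 × 15100 + 1/4 × 8100 + 1/20 × 15200 = 2355 + 1580 + 45 + 3020 + 2025 + 760 = 9785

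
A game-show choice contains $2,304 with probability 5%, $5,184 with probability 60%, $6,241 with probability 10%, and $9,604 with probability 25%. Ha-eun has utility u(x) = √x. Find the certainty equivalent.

E[u] = 0.05·√2304 + 0.6·√5184 + 0.1·√6241 + 0.25·√9604 = 0.05·48 + 0.6·72 + 0.1·79 + 0.25·98 = 78
CE = (78)² = 6084

$6,084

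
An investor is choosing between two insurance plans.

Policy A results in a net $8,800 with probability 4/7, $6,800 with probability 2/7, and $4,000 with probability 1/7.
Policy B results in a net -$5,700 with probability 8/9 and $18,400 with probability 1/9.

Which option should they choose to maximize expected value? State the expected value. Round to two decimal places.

Policy A = 4/7 × 8800 + 2/7 × 6800 + 1/7 × 4000 = 5028.5714 + 1942.8571 + 571.4286 = 7542.8571
Policy B = 8/9 × (-5700) + 1/9 × 18400 = -5066.6667 + 2044.4444 = -3022.2222

Policy A ($7,542.86)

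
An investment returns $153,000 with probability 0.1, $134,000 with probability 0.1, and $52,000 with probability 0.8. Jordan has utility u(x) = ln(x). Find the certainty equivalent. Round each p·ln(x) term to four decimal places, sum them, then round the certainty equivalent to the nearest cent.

E[u] = 0.1·ln(153000) + 0.1·ln(134000) + 0.8·ln(52000) = 1.1938 + 1.1806 + 8.6872 = 11.0616
CE = e^11.0616 ≈ 63678.36

$63,678.36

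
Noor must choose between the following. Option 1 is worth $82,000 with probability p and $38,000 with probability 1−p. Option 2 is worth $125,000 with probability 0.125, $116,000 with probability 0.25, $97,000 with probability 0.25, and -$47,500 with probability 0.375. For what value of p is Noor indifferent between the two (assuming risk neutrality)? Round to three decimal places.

p = 0.297

EV(Option 2) = 0.125 × 125000 + 0.25 × 116000 + 0.25 × 97000 + 0.375 × (-47500) = 15625 + 29000 + 24250 − 17812.5 = 51062.5
p·82000 + (1−p)·38000 = 51062.5
44000p + 38000 = 51062.5
p = (51062.5 − 38000) / 44000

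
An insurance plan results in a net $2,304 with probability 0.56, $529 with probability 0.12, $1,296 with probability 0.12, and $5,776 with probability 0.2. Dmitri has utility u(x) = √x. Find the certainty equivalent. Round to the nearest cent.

E[u] = 0.56·√2304 + 0.12·√529 + 0.12·√1296 + 0.2·√5776 = 0.56·48 + 0.12·23 + 0.12·36 + 0.2·76 = 49.16
CE = (49.16)² = 2416.7056

$2,416.71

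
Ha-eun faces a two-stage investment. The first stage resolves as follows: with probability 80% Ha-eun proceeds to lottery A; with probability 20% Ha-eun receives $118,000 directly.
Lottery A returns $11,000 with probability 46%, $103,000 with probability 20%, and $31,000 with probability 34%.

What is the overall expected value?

EV(A) = 0.46 × 11000 + 0.2 × 103000 + 0.34 × 31000 = 5060 + 20600 + 10540 = 36200
Branch B: 118000 (certain)
Overall = 0.8 × 36200 + 0.2 × 118000 = 28960 + 23600 = 52560

$52,560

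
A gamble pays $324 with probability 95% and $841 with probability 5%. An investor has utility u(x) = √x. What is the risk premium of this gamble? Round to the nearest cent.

$5.75

E[u] = 0.95·√324 + 0.05·√841 = 0.95·18 + 0.05·29 = 18.55
CE = (18.55)² = 344.1025
Risk premium = EV − CE = 349.85 − 344.1025 = 5.7475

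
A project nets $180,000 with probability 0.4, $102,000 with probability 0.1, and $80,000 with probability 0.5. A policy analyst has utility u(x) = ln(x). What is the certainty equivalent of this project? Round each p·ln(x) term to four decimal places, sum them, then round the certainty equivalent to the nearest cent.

$113,379.97

E[u] = 0.4·ln(180000) + 0.1·ln(102000) + 0.5·ln(80000) = 4.8403 + 1.1533 + 5.6449 = 11.6385
CE = e^11.6385 ≈ 113379.97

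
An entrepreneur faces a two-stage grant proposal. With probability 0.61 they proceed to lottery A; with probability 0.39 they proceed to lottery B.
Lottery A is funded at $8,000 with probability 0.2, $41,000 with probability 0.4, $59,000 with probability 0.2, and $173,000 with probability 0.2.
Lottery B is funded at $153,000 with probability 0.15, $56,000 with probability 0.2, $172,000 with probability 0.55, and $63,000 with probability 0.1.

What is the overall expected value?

$91,953.50

EV(A) = 0.2 × 8000 + 0.4 × 41000 + 0.2 × 59000 + 0.2 × 173000 = 1600 + 16400 + 11800 + 34600 = 64400
EV(B) = 0.15 × 153000 + 0.2 × 56000 + 0.55 × 172000 + 0.1 × 63000 = 22950 + 11200 + 94600 + 6300 = 135050
Overall = 0.61 × 64400 + 0.39 × 135050 = 39284 + 52669.5 = 91953.5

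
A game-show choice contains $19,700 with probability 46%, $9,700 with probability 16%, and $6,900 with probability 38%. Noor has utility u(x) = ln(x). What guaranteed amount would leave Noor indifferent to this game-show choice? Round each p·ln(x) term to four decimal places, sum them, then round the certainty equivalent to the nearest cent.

E[u] = 0.46·ln(19700) + 0.16·ln(9700) + 0.38·ln(6900) = 4.5487 + 1.4688 + 3.3589 = 9.3764
CE = e^9.3764 ≈ 11806.43

$11,806.43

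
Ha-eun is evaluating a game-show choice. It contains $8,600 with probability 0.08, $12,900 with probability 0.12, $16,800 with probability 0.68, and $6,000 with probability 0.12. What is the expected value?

EV = 0.08 × 8600 + 0.12 × 12900 + 0.68 × 16800 + 0.12 × 6000 = 688 + 1548 + 11424 + 720 = 14380

$14,380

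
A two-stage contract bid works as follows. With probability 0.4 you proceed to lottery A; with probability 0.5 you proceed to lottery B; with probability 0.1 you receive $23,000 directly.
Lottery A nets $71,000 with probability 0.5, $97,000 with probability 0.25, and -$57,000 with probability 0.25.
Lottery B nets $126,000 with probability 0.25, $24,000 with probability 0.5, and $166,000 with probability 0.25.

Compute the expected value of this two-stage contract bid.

$63,000

EV(A) = 0.5 × 71000 + 0.25 × 97000 + 0.25 × (-57000) = 35500 + 24250 − 14250 = 45500
EV(B) = 0.25 × 126000 + 0.5 × 24000 + 0.25 × 166000 = 31500 + 12000 + 41500 = 85000
Branch C: 23000 (certain)
Overall = 0.4 × 45500 + 0.5 × 85000 + 0.1 × 23000 = 18200 + 42500 + 2300 = 63000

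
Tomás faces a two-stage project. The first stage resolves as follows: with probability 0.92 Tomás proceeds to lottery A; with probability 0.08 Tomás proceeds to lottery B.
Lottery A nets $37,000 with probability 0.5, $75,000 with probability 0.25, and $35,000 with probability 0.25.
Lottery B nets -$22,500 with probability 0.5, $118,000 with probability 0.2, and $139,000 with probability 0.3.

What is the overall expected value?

EV(A) = 0.5 × 37000 + 0.25 × 75000 + 0.25 × 35000 = 18500 + 18750 + 8750 = 46000
EV(B) = 0.5 × (-22500) + 0.2 × 118000 + 0.3 × 139000 = -11250 + 23600 + 41700 = 54050
Overall = 0.92 × 46000 + 0.08 × 54050 = 42320 + 4324 = 46644

$46,644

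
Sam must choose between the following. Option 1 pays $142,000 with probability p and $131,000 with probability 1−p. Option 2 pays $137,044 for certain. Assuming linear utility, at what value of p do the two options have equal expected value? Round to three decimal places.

p = 0.549

p·142000 + (1−p)·131000 = 137044
11000p + 131000 = 137044
p = (137044 − 131000) / 11000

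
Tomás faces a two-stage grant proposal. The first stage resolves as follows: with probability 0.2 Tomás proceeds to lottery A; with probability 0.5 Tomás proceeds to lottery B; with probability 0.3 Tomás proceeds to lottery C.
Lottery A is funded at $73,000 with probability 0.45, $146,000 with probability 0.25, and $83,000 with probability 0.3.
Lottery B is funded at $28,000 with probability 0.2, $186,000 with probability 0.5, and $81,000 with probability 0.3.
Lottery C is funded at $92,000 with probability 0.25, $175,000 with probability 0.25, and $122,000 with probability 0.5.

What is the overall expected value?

EV(A) = 0.45 × 73000 + 0.25 × 146000 + 0.3 × 83000 = 32850 + 36500 + 24900 = 94250
EV(B) = 0.2 × 28000 + 0.5 × 186000 + 0.3 × 81000 = 5600 + 93000 + 24300 = 122900
EV(C) = 0.25 × 92000 + 0.25 × 175000 + 0.5 × 122000 = 23000 + 43750 + 61000 = 127750
Overall = 0.2 × 94250 + 0.5 × 122900 + 0.3 × 127750 = 18850 + 61450 + 38325 = 118625

$118,625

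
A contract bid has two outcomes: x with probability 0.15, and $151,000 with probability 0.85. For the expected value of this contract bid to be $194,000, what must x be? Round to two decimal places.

x = $437,666.67

0.15·x + 0.85·151000 = 194000
0.15·x = 194000 − 128350 = 65650
x = 65650 / 0.15 = 437666.6667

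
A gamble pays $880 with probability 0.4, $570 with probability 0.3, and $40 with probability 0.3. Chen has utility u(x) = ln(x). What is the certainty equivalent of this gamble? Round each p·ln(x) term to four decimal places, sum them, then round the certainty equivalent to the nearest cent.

E[u] = 0.4·ln(880) + 0.3·ln(570) + 0.3·ln(40) = 2.7120 + 1.9037 + 1.1067 = 5.7224
CE = e^5.7224 ≈ 305.64

$305.64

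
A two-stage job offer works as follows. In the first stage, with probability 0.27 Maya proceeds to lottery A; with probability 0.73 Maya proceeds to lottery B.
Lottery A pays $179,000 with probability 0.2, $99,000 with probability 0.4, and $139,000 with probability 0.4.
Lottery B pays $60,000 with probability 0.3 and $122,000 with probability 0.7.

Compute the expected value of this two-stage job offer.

$110,852

EV(A) = 0.2 × 179000 + 0.4 × 99000 + 0.4 × 139000 = 35800 + 39600 + 55600 = 131000
EV(B) = 0.3 × 60000 + 0.7 × 122000 = 18000 + 85400 = 103400
Overall = 0.27 × 131000 + 0.73 × 103400 = 35370 + 75482 = 110852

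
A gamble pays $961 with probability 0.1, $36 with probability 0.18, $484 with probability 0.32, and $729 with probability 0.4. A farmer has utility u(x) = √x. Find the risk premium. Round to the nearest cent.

$64.18

E[u] = 0.1·√961 + 0.18·√36 + 0.32·√484 + 0.4·√729 = 0.1·31 + 0.18·6 + 0.32·22 + 0.4·27 = 22.02
CE = (22.02)² = 484.8804
Risk premium = EV − CE = 549.06 − 484.8804 = 64.1796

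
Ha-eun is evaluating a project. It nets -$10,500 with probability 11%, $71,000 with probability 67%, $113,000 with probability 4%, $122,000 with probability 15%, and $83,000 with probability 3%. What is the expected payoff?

EV = 0.11 × (-10500) + 0.67 × 71000 + 0.04 × 113000 + 0.15 × 122000 + 0.03 × 83000 = -1155 + 47570 + 4520 + 18300 + 2490 = 71725

$71,725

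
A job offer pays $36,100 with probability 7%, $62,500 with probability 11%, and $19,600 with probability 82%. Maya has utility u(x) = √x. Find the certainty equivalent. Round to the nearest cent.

E[u] = 0.07·√36100 + 0.11·√62500 + 0.82·√19600 = 0.07·190 + 0.11·250 + 0.82·140 = 155.6
CE = (155.6)² = 24211.36

$24,211.36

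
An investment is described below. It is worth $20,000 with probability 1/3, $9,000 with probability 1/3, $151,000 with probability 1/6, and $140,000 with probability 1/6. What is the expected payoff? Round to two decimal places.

$58,166.67

EV = 1/3 × 20000 + 1/3 × 9000 + 1/6 × 151000 + 1/6 × 140000 = 6666.6667 + 3000 + 25166.6667 + 23333.3333 = 58166.6667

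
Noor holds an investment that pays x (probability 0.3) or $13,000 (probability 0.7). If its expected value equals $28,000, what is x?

0.3·x + 0.7·13000 = 28000
0.3·x = 28000 − 9100 = 18900
x = 18900 / 0.3 = 63000

x = $63,000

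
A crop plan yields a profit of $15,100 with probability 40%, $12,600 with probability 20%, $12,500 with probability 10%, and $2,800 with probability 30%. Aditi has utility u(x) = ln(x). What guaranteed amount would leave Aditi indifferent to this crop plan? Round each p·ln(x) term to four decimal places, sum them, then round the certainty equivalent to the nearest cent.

$8,619.65

E[u] = 0.4·ln(15100) + 0.2·ln(12600) + 0.1·ln(12500) + 0.3·ln(2800) = 3.8490 + 1.8883 + 0.9433 + 2.3812 = 9.0618
CE = e^9.0618 ≈ 8619.65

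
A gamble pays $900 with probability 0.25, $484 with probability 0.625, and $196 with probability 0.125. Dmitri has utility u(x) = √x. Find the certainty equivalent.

$529

E[u] = 0.25·√900 + 0.625·√484 + 0.125·√196 = 0.25·30 + 0.625·22 + 0.125·14 = 23
CE = (23)² = 529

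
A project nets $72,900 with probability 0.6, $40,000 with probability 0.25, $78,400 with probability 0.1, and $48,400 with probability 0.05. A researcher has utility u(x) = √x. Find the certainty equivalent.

$63,001

E[u] = 0.6·√72900 + 0.25·√40000 + 0.1·√78400 + 0.05·√48400 = 0.6·270 + 0.25·200 + 0.1·280 + 0.05·220 = 251
CE = (251)² = 63001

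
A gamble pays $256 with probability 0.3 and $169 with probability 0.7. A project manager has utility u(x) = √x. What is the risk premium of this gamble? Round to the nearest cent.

E[u] = 0.3·√256 + 0.7·√169 = 0.3·16 + 0.7·13 = 13.9
CE = (13.9)² = 193.21
Risk premium = EV − CE = 195.1 − 193.21 = 1.89

$1.89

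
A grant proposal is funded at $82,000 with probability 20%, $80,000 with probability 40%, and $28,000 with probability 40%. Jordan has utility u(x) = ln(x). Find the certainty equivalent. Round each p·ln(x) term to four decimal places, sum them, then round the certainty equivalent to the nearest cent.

E[u] = 0.2·ln(82000) + 0.4·ln(80000) + 0.4·ln(28000) = 2.2629 + 4.5159 + 4.0960 = 10.8748
CE = e^10.8748 ≈ 52828.18

$52,828.18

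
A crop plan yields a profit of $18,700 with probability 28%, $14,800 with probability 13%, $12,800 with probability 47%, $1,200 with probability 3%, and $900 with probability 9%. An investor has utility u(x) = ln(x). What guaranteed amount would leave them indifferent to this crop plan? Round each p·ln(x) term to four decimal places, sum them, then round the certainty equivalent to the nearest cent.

$10,639.19

E[u] = 0.28·ln(18700) + 0.13·ln(14800) + 0.47·ln(12800) + 0.03·ln(1200) + 0.09·ln(900) = 2.7542 + 1.2483 + 4.4449 + 0.2127 + 0.6122 = 9.2723
CE = e^9.2723 ≈ 10639.19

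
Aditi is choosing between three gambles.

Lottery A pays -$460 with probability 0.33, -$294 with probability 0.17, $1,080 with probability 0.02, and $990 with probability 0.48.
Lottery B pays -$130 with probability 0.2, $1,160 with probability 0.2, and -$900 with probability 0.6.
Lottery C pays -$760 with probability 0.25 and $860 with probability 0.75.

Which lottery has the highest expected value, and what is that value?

Lottery A = 0.33 × (-460) + 0.17 × (-294) + 0.02 × 1080 + 0.48 × 990 = -151.8 − 49.98 + 21.6 + 475.2 = 295.02
Lottery B = 0.2 × (-130) + 0.2 × 1160 + 0.6 × (-900) = -26 + 232 − 540 = -334
Lottery C = 0.25 × (-760) + 0.75 × 860 = -190 + 645 = 455

Lottery C ($455)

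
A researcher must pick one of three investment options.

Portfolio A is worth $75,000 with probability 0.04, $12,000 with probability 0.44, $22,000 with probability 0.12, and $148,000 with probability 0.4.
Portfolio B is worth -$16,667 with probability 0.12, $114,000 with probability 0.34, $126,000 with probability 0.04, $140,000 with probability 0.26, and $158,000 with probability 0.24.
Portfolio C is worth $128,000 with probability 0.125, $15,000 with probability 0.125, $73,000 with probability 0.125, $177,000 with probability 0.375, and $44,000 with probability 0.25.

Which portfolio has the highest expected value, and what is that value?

Portfolio B ($116,119.96)

Portfolio A = 0.04 × 75000 + 0.44 × 12000 + 0.12 × 22000 + 0.4 × 148000 = 3000 + 5280 + 2640 + 59200 = 70120
Portfolio B = 0.12 × (-16667) + 0.34 × 114000 + 0.04 × 126000 + 0.26 × 140000 + 0.24 × 158000 = -2000.04 + 38760 + 5040 + 36400 + 37920 = 116119.96
Portfolio C = 0.125 × 128000 + 0.125 × 15000 + 0.125 × 73000 + 0.375 × 177000 + 0.25 × 44000 = 16000 + 1875 + 9125 + 66375 + 11000 = 104375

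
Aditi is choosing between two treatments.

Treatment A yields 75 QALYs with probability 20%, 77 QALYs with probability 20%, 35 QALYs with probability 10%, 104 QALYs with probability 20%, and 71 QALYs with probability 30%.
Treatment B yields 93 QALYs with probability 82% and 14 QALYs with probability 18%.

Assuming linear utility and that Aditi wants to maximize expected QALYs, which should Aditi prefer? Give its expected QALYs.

Treatment A = 0.2 × 75 + 0.2 × 77 + 0.1 × 35 + 0.2 × 104 + 0.3 × 71 = 15 + 15.4 + 3.5 + 20.8 + 21.3 = 76
Treatment B = 0.82 × 93 + 0.18 × 14 = 76.26 + 2.52 = 78.78

Treatment B (78.78 QALYs)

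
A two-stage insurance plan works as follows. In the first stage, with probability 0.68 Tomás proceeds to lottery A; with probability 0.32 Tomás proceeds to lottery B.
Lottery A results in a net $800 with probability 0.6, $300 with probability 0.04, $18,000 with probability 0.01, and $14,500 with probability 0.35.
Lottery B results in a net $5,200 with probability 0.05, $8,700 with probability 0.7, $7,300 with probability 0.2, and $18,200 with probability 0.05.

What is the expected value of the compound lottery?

EV(A) = 0.6 × 800 + 0.04 × 300 + 0.01 × 18000 + 0.35 × 14500 = 480 + 12 + 180 + 5075 = 5747
EV(B) = 0.05 × 5200 + 0.7 × 8700 + 0.2 × 7300 + 0.05 × 18200 = 260 + 6090 + 1460 + 910 = 8720
Overall = 0.68 × 5747 + 0.32 × 8720 = 3907.96 + 2790.4 = 6698.36

$6,698.36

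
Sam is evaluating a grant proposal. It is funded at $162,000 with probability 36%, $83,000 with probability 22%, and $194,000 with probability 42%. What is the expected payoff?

$158,060

EV = 0.36 × 162000 + 0.22 × 83000 + 0.42 × 194000 = 58320 + 18260 + 81480 = 158060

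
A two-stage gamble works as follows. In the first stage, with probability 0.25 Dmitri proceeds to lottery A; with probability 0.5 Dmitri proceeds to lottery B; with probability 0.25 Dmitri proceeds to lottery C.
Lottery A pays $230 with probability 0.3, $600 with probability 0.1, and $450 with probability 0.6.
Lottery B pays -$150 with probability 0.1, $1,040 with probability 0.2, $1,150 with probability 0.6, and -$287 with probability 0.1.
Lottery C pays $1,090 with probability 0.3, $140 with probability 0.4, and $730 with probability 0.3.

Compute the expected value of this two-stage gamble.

$677.40

EV(A) = 0.3 × 230 + 0.1 × 600 + 0.6 × 450 = 69 + 60 + 270 = 399
EV(B) = 0.1 × (-150) + 0.2 × 1040 + 0.6 × 1150 + 0.1 × (-287) = -15 + 208 + 690 − 28.7 = 854.3
EV(C) = 0.3 × 1090 + 0.4 × 140 + 0.3 × 730 = 327 + 56 + 219 = 602
Overall = 0.25 × 399 + 0.5 × 854.3 + 0.25 × 602 = 99.75 + 427.15 + 150.5 = 677.4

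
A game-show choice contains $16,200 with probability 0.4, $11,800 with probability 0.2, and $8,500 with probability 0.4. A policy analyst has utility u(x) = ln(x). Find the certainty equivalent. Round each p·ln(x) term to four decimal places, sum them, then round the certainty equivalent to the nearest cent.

$11,747.55

E[u] = 0.4·ln(16200) + 0.2·ln(11800) + 0.4·ln(8500) = 3.8771 + 1.8752 + 3.6191 = 9.3714
CE = e^9.3714 ≈ 11747.55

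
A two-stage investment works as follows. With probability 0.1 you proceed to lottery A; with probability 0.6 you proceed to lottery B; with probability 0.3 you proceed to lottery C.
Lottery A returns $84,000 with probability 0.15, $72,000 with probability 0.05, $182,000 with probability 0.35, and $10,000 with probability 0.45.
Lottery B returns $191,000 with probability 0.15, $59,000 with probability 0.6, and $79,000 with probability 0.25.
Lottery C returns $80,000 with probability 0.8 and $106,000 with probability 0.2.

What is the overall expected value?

$84,280

EV(A) = 0.15 × 84000 + 0.05 × 72000 + 0.35 × 182000 + 0.45 × 10000 = 12600 + 3600 + 63700 + 4500 = 84400
EV(B) = 0.15 × 191000 + 0.6 × 59000 + 0.25 × 79000 = 28650 + 35400 + 19750 = 83800
EV(C) = 0.8 × 80000 + 0.2 × 106000 = 64000 + 21200 = 85200
Overall = 0.1 × 84400 + 0.6 × 83800 + 0.3 × 85200 = 8440 + 50280 + 25560 = 84280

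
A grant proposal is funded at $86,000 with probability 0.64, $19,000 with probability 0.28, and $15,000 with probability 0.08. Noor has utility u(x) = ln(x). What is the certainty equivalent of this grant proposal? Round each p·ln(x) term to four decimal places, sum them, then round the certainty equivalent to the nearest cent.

E[u] = 0.64·ln(86000) + 0.28·ln(19000) + 0.08·ln(15000) = 7.2717 + 2.7586 + 0.7693 = 10.7996
CE = e^10.7996 ≈ 49001.20

$49,001.20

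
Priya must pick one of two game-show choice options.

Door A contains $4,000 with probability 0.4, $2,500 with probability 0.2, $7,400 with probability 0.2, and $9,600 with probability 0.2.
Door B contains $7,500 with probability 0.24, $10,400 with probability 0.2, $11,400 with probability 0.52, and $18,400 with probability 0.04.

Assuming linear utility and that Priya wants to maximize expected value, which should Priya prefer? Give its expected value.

Door B ($10,544)

Door A = 0.4 × 4000 + 0.2 × 2500 + 0.2 × 7400 + 0.2 × 9600 = 1600 + 500 + 1480 + 1920 = 5500
Door B = 0.24 × 7500 + 0.2 × 10400 + 0.52 × 11400 + 0.04 × 18400 = 1800 + 2080 + 5928 + 736 = 10544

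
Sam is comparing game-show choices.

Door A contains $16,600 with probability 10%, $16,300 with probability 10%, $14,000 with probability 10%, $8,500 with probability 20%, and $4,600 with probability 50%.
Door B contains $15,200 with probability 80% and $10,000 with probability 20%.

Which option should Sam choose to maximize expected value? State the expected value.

Door B ($14,160)

Door A = 0.1 × 16600 + 0.1 × 16300 + 0.1 × 14000 + 0.2 × 8500 + 0.5 × 4600 = 1660 + 1630 + 1400 + 1700 + 2300 = 8690
Door B = 0.8 × 15200 + 0.2 × 10000 = 12160 + 2000 = 14160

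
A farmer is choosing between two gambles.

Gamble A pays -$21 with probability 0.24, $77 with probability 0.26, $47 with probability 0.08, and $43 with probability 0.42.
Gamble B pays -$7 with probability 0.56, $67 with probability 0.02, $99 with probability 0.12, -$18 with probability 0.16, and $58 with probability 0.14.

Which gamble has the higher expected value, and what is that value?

Gamble A ($36.80)

Gamble A = 0.24 × (-21) + 0.26 × 77 + 0.08 × 47 + 0.42 × 43 = -5.04 + 20.02 + 3.76 + 18.06 = 36.8
Gamble B = 0.56 × (-7) + 0.02 × 67 + 0.12 × 99 + 0.16 × (-18) + 0.14 × 58 = -3.92 + 1.34 + 11.88 − 2.88 + 8.12 = 14.54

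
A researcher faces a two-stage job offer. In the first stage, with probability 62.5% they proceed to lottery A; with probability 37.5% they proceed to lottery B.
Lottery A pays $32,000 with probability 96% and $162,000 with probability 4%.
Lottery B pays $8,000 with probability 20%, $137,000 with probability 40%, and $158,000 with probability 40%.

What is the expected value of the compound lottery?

$68,100

EV(A) = 0.96 × 32000 + 0.04 × 162000 = 30720 + 6480 = 37200
EV(B) = 0.2 × 8000 + 0.4 × 137000 + 0.4 × 158000 = 1600 + 54800 + 63200 = 119600
Overall = 0.625 × 37200 + 0.375 × 119600 = 23250 + 44850 = 68100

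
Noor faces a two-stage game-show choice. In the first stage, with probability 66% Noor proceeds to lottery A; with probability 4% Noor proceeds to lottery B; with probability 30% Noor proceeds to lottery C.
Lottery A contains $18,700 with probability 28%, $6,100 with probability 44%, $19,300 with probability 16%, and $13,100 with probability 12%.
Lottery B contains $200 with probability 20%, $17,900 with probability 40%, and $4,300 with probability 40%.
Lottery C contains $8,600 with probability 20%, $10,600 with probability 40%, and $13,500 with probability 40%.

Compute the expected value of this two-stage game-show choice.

$12,067.60

EV(A) = 0.28 × 18700 + 0.44 × 6100 + 0.16 × 19300 + 0.12 × 13100 = 5236 + 2684 + 3088 + 1572 = 12580
EV(B) = 0.2 × 200 + 0.4 × 17900 + 0.4 × 4300 = 40 + 7160 + 1720 = 8920
EV(C) = 0.2 × 8600 + 0.4 × 10600 + 0.4 × 13500 = 1720 + 4240 + 5400 = 11360
Overall = 0.66 × 12580 + 0.04 × 8920 + 0.3 × 11360 = 8302.8 + 356.8 + 3408 = 12067.6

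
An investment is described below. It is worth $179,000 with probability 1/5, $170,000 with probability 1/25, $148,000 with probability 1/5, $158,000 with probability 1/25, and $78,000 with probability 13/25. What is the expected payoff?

EV = 1/5 × 179000 + 1/25 × 170000 + 1/5 × 148000 + 1/25 × 158000 + 13/25 × 78000 = 35800 + 6800 + 29600 + 6320 + 40560 = 119080

$119,080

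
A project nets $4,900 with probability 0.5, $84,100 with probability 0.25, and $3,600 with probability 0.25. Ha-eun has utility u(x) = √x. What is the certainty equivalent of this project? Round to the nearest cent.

E[u] = 0.5·√4900 + 0.25·√84100 + 0.25·√3600 = 0.5·70 + 0.25·290 + 0.25·60 = 122.5
CE = (122.5)² = 15006.25

$15,006.25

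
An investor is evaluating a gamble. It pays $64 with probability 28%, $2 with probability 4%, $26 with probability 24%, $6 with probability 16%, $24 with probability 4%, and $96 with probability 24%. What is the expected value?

EV = 0.28 × 64 + 0.04 × 2 + 0.24 × 26 + 0.16 × 6 + 0.04 × 24 + 0.24 × 96 = 17.92 + 0.08 + 6.24 + 0.96 + 0.96 + 23.04 = 49.2

$49.20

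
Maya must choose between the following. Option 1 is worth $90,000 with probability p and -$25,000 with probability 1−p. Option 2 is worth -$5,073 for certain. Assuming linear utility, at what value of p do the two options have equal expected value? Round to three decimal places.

p·90000 + (1−p)·(-25000) = -5073
115000p − 25000 = -5073
p = (-5073 + 25000) / 115000

p = 0.173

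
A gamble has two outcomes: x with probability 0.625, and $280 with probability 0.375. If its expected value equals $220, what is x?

x = $184

0.625·x + 0.375·280 = 220
0.625·x = 220 − 105 = 115
x = 115 / 0.625 = 184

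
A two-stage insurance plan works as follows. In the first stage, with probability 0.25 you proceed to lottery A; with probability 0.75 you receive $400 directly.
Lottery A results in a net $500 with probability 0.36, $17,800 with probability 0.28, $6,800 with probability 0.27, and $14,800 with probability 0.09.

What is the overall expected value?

$2,383

EV(A) = 0.36 × 500 + 0.28 × 17800 + 0.27 × 6800 + 0.09 × 14800 = 180 + 4984 + 1836 + 1332 = 8332
Branch B: 400 (certain)
Overall = 0.25 × 8332 + 0.75 × 400 = 2083 + 300 = 2383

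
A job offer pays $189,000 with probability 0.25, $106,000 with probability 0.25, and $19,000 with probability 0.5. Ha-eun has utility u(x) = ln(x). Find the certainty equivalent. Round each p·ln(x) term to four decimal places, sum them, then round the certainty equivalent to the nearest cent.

$51,859.84

E[u] = 0.25·ln(189000) + 0.25·ln(106000) + 0.5·ln(19000) = 3.0374 + 2.8928 + 4.9261 = 10.8563
CE = e^10.8563 ≈ 51859.84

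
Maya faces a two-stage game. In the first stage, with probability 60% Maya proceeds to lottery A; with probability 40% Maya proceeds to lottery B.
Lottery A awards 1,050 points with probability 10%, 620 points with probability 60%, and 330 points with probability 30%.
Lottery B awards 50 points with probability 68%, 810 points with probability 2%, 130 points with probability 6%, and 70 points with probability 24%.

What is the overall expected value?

EV(A) = 0.1 × 1050 + 0.6 × 620 + 0.3 × 330 = 105 + 372 + 99 = 576
EV(B) = 0.68 × 50 + 0.02 × 810 + 0.06 × 130 + 0.24 × 70 = 34 + 16.2 + 7.8 + 16.8 = 74.8
Overall = 0.6 × 576 + 0.4 × 74.8 = 345.6 + 29.92 = 375.52

375.52 points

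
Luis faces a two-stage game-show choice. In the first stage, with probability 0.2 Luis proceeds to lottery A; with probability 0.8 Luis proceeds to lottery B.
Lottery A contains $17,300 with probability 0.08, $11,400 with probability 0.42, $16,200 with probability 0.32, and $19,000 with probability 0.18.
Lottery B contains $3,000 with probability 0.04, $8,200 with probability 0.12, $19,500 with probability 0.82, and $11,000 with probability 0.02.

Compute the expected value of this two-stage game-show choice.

EV(A) = 0.08 × 17300 + 0.42 × 11400 + 0.32 × 16200 + 0.18 × 19000 = 1384 + 4788 + 5184 + 3420 = 14776
EV(B) = 0.04 × 3000 + 0.12 × 8200 + 0.82 × 19500 + 0.02 × 11000 = 120 + 984 + 15990 + 220 = 17314
Overall = 0.2 × 14776 + 0.8 × 17314 = 2955.2 + 13851.2 = 16806.4

$16,806.40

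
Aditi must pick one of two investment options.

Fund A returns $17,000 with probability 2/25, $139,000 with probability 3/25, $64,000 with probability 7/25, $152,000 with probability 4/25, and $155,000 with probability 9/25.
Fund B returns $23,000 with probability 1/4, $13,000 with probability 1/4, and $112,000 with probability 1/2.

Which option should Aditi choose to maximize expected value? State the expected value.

Fund A ($116,080)

Fund A = 2/25 × 17000 + 3/25 × 139000 + 7/25 × 64000 + 4/25 × 152000 + 9/25 × 155000 = 1360 + 16680 + 17920 + 24320 + 55800 = 116080
Fund B = 1/4 × 23000 + 1/4 × 13000 + 1/2 × 112000 = 5750 + 3250 + 56000 = 65000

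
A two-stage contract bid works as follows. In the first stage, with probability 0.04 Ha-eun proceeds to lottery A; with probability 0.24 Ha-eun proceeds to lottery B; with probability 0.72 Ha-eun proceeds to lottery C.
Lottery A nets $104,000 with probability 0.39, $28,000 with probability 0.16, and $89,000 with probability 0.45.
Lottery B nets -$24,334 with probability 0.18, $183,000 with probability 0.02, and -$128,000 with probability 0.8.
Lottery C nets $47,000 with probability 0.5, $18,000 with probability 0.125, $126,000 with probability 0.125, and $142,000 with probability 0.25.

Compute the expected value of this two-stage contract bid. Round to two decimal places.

$34,094.77

EV(A) = 0.39 × 104000 + 0.16 × 28000 + 0.45 × 89000 = 40560 + 4480 + 40050 = 85090
EV(B) = 0.18 × (-24334) + 0.02 × 183000 + 0.8 × (-128000) = -4380.12 + 3660 − 102400 = -103120.12
EV(C) = 0.5 × 47000 + 0.125 × 18000 + 0.125 × 126000 + 0.25 × 142000 = 23500 + 2250 + 15750 + 35500 = 77000
Overall = 0.04 × 85090 + 0.24 × (-103120.12) + 0.72 × 77000 = 3403.6 − 24748.8288 + 55440 = 34094.7712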